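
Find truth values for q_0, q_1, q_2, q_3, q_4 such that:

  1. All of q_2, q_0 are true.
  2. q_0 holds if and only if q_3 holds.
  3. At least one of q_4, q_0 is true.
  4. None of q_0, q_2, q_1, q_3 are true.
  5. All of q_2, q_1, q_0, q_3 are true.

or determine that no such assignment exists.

Case q_0 = True:
  Constraint (4) is violated (q_0=T) — contradiction.
Case q_0 = False:
  Constraint (1) is violated (q_0=F) — contradiction.
Both cases fail — unsatisfiable.

Unsatisfiable — no assignment works.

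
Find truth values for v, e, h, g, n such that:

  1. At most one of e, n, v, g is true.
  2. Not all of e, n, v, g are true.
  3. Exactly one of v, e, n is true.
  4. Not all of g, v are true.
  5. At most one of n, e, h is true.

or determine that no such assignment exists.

v=T; e=F; h=T; g=F; n=F

  (1) {e, n, v, g}: 1 true — at most one ✓
  (2) {e, n, v, g}: 1/4 true — not all ✓
  (3) {v, e, n}: 1 true — exactly one ✓
  (4) {g, v}: 1/2 true — not all ✓
  (5) {n, e, h}: 1 true — at most one ✓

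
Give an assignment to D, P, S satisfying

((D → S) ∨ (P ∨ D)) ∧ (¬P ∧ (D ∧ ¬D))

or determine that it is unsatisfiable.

No satisfying assignment exists.

Case D = True: the conjunct ¬D is False.
Case D = False: the conjunct D is False.
Both cases fail — unsatisfiable.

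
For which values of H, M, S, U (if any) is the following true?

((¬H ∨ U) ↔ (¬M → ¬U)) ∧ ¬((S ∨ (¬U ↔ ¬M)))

H = False, M = True, S = False, U = False

  (¬H ∨ U) ↔ (¬M → ¬U) = True
    ¬H ∨ U = True
      ¬H = True
    ¬M → ¬U = True
      ¬M = False
      ¬U = True
  ¬((S ∨ (¬U ↔ ¬M))) = True
    S ∨ (¬U ↔ ¬M) = False
      ¬U ↔ ¬M = False
        ¬U = True
        ¬M = False
Both conjuncts True, so the formula holds.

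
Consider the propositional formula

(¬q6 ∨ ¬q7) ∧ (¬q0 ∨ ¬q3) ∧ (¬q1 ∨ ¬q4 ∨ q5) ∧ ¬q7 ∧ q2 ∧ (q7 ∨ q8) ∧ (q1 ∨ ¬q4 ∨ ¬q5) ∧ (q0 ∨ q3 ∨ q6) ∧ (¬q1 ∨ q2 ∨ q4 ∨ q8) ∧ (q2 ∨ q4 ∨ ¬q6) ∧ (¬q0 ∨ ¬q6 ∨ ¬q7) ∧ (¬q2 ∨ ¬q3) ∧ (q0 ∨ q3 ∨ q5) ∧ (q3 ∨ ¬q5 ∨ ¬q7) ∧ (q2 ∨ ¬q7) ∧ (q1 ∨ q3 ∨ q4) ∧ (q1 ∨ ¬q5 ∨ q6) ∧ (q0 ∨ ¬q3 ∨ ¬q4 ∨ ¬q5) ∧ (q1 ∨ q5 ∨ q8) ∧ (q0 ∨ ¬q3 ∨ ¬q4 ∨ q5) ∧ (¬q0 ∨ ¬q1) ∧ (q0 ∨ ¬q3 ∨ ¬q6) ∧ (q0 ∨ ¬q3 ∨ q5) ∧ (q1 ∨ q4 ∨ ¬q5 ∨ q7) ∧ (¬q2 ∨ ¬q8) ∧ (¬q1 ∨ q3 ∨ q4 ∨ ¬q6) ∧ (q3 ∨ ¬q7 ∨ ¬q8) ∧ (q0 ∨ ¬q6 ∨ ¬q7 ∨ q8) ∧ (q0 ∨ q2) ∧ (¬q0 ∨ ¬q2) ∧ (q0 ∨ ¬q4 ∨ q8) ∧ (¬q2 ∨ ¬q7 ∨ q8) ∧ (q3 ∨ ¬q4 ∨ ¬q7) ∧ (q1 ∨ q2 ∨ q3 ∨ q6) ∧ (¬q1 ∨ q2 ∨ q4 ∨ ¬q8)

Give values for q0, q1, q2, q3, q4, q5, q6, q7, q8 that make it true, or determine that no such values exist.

Unsatisfiable

Case q2 = True:
  (¬q7) forces q7 = False.
  (q7 ∨ q8) forces q8 = True.
  Clause (¬q2 ∨ ¬q8) is falsified — contradiction.
Case q2 = False:
  Clause (q2) is falsified — contradiction.
Both cases fail, so the formula is unsatisfiable.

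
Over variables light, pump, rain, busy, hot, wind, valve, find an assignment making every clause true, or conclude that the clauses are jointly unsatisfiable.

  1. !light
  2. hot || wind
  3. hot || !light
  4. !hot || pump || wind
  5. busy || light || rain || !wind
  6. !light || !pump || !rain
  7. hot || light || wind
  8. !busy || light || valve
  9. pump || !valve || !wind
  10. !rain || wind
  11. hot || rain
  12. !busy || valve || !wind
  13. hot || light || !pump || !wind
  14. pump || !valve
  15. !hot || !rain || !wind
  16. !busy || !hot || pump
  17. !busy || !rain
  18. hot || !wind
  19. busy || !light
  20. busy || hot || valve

Unit clause (!light) forces light = False.
Set pump = True.
Try rain = True:
  (!rain || wind) forces wind = True.
  (hot || light || !pump || !wind) forces hot = True.
  clause (!hot || !rain || !wind) is falsified — backtrack.
So rain = False.
  then (hot || rain) forces hot = True.
Set busy = False.
  then (busy || light || rain || !wind) forces wind = False.
Set valve = False.
All clauses satisfied.

light = False; pump = True; rain = False; busy = False; hot = True; wind = False; valve = False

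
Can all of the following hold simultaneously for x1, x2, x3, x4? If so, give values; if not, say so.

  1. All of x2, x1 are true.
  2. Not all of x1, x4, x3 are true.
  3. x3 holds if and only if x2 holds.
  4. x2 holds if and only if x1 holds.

x1 = True, x2 = True, x3 = True, x4 = False

  (1) {x2, x1}: all 2 true ✓
  (2) {x1, x4, x3}: 2/3 true — not all ✓
  (3) x3=T, x2=T — same ✓
  (4) x2=T, x1=T — same ✓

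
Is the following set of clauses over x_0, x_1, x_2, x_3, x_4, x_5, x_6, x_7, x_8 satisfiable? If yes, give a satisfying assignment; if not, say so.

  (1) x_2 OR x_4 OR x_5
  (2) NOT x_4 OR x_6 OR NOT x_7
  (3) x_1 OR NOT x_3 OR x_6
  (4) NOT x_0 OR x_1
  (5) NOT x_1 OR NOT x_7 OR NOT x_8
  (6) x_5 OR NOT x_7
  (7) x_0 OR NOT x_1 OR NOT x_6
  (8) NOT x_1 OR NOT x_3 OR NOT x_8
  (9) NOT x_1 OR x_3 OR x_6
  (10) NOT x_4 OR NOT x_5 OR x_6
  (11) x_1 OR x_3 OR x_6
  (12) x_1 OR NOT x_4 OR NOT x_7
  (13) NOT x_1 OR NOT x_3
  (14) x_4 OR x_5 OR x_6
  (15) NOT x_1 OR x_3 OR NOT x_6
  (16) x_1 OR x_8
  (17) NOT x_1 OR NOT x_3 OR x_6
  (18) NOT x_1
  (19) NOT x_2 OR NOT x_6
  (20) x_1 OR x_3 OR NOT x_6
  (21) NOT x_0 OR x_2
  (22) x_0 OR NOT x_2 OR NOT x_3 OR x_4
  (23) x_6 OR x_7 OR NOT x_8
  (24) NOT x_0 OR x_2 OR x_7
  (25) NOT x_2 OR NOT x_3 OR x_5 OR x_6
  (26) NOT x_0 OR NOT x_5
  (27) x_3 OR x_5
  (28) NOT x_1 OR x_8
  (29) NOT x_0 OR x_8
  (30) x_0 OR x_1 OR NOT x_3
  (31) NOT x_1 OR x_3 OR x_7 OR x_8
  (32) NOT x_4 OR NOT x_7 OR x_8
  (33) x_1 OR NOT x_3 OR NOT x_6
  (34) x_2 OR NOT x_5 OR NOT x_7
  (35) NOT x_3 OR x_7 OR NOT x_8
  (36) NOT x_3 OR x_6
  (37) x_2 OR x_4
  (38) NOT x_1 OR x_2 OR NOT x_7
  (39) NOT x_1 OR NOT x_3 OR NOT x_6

Unsatisfiable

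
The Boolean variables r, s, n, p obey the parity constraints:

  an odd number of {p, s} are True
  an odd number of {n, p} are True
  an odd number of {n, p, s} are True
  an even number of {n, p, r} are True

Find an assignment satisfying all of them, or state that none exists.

r = True, s = False, n = False, p = True

{p, s}: 1 true → odd ✓
{n, p}: 1 true → odd ✓
{n, p, s}: 1 true → odd ✓
{n, p, r}: 2 true → even ✓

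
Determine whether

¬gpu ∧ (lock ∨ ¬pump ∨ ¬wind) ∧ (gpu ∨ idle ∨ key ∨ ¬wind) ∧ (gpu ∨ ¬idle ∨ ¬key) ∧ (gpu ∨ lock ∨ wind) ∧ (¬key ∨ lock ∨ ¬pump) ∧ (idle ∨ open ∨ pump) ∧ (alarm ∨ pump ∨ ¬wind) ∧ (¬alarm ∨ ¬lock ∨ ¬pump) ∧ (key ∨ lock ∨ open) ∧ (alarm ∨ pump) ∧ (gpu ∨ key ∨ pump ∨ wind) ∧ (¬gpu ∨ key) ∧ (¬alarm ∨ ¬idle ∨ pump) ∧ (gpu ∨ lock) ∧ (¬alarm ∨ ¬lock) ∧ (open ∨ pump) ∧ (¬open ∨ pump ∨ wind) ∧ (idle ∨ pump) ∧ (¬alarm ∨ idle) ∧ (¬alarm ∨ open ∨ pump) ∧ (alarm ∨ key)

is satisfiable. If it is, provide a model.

key: True, lock: True, gpu: False, pump: True, wind: True, idle: False, open: True, alarm: False

Unit clause (¬gpu) forces gpu = False.
In (gpu ∨ lock) only lock is left, so lock = True.
In (¬alarm ∨ ¬lock) only ¬alarm is left, so alarm = False.
In (alarm ∨ key) only key is left, so key = True.
In (gpu ∨ ¬idle ∨ ¬key) only ¬idle is left, so idle = False.
In (alarm ∨ pump) only pump is left, so pump = True.
Set wind = True.
Set open = True.
All clauses satisfied.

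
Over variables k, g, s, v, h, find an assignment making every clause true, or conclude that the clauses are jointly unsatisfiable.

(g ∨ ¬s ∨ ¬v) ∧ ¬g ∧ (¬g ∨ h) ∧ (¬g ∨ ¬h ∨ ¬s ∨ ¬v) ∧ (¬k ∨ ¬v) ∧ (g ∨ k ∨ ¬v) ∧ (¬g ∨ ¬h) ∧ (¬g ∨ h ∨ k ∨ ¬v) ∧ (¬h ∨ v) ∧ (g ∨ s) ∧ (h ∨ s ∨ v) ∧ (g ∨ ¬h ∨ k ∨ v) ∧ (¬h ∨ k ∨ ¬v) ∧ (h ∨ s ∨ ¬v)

k = True, g = False, s = True, v = False, h = False

Unit clause (¬g) forces g = False.
In (g ∨ s) only s is left, so s = True.
In (g ∨ ¬s ∨ ¬v) only ¬v is left, so v = False.
In (¬h ∨ v) only ¬h is left, so h = False.
Set k = True.
All clauses satisfied.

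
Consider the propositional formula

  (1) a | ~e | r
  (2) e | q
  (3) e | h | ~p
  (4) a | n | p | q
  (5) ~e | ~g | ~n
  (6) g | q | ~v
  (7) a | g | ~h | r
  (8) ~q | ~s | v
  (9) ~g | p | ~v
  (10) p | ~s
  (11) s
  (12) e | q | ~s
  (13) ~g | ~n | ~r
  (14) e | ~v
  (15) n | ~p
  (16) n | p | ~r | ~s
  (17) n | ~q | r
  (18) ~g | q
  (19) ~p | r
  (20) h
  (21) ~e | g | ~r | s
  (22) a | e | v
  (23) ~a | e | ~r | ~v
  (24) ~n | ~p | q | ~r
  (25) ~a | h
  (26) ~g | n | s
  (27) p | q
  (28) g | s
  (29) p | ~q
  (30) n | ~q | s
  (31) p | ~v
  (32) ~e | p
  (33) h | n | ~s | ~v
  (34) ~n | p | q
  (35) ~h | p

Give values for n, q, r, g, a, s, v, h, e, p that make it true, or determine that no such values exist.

n: True; q: True; r: True; g: False; a: True; s: True; v: True; h: True; e: True; p: True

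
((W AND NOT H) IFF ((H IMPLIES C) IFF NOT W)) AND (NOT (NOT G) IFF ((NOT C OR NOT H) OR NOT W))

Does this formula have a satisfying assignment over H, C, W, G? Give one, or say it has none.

H=T, C=F, W=F, G=T

  (W AND NOT H) IFF ((H IMPLIES C) IFF NOT W) = True
    W AND NOT H = False
      NOT H = False
    (H IMPLIES C) IFF NOT W = False
      H IMPLIES C = False
      NOT W = True
  NOT (NOT G) IFF ((NOT C OR NOT H) OR NOT W) = True
    NOT (NOT G) = True
      NOT G = False
    (NOT C OR NOT H) OR NOT W = True
      NOT C OR NOT H = True
        NOT C = True
        NOT H = False
      NOT W = True
Both conjuncts True, so the formula holds.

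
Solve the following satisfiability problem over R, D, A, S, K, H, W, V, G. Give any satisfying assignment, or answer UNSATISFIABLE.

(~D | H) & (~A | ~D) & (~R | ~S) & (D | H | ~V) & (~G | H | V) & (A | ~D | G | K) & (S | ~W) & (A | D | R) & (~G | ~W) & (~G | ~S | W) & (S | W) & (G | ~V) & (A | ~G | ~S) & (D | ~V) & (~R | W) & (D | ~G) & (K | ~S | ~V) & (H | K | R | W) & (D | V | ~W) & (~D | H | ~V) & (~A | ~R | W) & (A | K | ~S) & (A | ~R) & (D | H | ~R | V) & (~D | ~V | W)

R = False; D = True; A = False; S = True; K = True; H = True; W = True; V = False; G = False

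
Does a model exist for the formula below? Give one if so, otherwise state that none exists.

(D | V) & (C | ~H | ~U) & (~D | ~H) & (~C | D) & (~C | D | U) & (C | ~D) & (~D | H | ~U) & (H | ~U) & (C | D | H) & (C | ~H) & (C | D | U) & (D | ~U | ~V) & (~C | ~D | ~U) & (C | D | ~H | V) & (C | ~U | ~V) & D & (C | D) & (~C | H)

Case D = True:
  (~D | ~H) forces H = False.
  (C | ~D) forces C = True.
  Clause (~C | H) is falsified — contradiction.
Case D = False:
  Clause (D) is falsified — contradiction.
Both cases fail, so the formula is unsatisfiable.

No satisfying assignment exists.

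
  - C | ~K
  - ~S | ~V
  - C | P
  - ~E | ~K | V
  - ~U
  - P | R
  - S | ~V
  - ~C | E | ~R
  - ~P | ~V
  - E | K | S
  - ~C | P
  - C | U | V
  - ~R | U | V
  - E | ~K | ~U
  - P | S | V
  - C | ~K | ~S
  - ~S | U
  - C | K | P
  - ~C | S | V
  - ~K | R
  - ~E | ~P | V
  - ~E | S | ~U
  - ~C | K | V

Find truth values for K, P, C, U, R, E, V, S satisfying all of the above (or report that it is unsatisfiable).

Case U = True:
  Clause (~U) is falsified — contradiction.
Case U = False:
  (~S | U) forces S = False.
  (S | ~V) forces V = False.
  (C | U | V) forces C = True.
  Clause (~C | S | V) is falsified — contradiction.
Both cases fail, so the formula is unsatisfiable.

UNSATISFIABLE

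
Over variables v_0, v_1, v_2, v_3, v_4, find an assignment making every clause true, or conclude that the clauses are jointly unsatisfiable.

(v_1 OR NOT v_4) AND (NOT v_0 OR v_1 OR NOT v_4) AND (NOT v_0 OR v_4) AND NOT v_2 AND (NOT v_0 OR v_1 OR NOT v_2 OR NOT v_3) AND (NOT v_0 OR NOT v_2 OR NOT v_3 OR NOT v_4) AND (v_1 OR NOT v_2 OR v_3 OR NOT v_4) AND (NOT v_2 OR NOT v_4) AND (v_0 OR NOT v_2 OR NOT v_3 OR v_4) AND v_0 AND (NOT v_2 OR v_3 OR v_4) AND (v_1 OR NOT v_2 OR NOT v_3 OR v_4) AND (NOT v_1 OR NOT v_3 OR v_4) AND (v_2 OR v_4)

Unit clause (NOT v_2) forces v_2 = False.
Unit clause (v_0) forces v_0 = True.
In (v_2 OR v_4) only v_4 is left, so v_4 = True.
In (v_1 OR NOT v_4) only v_1 is left, so v_1 = True.
Set v_3 = True.
All clauses satisfied.

v_0 = True, v_1 = True, v_2 = False, v_3 = True, v_4 = True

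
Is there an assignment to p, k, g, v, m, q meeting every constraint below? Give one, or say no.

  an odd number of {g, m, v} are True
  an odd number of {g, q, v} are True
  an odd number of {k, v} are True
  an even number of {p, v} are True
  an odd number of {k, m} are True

p=T; k=F; g=T; v=T; m=T; q=T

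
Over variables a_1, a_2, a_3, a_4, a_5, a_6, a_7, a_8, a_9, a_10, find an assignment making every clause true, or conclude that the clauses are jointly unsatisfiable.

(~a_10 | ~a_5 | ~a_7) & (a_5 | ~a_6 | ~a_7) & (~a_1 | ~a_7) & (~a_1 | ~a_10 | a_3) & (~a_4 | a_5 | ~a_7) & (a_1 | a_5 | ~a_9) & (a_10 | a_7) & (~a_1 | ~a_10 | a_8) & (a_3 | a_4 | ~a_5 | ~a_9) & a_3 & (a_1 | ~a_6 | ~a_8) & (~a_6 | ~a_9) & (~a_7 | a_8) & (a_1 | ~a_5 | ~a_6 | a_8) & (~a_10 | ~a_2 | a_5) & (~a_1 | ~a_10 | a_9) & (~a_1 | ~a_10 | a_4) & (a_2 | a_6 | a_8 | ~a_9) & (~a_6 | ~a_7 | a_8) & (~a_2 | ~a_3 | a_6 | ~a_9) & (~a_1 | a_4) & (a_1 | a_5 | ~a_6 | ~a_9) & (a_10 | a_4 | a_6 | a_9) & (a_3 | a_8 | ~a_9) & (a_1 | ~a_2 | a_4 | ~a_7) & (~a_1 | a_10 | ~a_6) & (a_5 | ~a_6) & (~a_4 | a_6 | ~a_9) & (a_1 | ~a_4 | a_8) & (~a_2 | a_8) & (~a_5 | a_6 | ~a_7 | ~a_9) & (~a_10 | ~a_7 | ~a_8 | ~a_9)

Unit clause (a_3) forces a_3 = True.
Set a_1 = False.
Set a_2 = False.
Set a_4 = False.
Set a_5 = True.
Set a_6 = False.
Try a_7 = True:
  (~a_10 | ~a_5 | ~a_7) forces a_10 = False.
  (~a_7 | a_8) forces a_8 = True.
  (a_10 | a_4 | a_6 | a_9) forces a_9 = True.
  clause (~a_5 | a_6 | ~a_7 | ~a_9) is falsified — backtrack.
So a_7 = False.
  then (a_10 | a_7) forces a_10 = True.
Set a_8 = False.
  then (a_2 | a_6 | a_8 | ~a_9) forces a_9 = False.
All clauses satisfied.

a_1 = False, a_2 = False, a_3 = True, a_4 = False, a_5 = True, a_6 = False, a_7 = False, a_8 = False, a_9 = False, a_10 = True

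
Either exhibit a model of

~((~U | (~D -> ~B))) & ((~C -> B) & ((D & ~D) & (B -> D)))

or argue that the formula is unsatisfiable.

Unsatisfiable — no assignment works.

Case D = True: the conjunct ~((~U | (~D -> ~B))) becomes ~((~U | True)) = False.
Case D = False: the conjunct D is False.
Both cases fail — unsatisfiable.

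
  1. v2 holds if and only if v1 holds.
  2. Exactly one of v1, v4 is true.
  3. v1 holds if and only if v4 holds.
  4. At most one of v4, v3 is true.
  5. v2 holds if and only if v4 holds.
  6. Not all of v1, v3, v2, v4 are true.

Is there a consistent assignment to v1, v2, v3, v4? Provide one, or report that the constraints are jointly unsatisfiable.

No satisfying assignment exists.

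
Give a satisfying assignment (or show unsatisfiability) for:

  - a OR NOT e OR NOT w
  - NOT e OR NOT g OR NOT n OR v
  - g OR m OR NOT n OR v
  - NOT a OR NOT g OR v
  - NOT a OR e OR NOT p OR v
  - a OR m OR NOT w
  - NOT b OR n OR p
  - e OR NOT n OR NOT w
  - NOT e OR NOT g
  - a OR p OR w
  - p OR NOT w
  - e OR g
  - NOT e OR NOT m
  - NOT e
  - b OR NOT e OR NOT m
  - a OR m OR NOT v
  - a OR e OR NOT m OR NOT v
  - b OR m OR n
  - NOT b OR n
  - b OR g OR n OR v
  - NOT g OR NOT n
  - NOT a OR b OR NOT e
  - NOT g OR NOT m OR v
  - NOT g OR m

a: True; p: True; n: False; m: True; w: True; g: True; e: False; b: False; v: True

Unit clause (NOT e) forces e = False.
In (e OR g) only g is left, so g = True.
In (NOT g OR NOT n) only NOT n is left, so n = False.
In (NOT g OR m) only m is left, so m = True.
In (NOT b OR n) only NOT b is left, so b = False.
In (NOT g OR NOT m OR v) only v is left, so v = True.
In (a OR e OR NOT m OR NOT v) only a is left, so a = True.
Set p = True.
Set w = True.
All clauses satisfied.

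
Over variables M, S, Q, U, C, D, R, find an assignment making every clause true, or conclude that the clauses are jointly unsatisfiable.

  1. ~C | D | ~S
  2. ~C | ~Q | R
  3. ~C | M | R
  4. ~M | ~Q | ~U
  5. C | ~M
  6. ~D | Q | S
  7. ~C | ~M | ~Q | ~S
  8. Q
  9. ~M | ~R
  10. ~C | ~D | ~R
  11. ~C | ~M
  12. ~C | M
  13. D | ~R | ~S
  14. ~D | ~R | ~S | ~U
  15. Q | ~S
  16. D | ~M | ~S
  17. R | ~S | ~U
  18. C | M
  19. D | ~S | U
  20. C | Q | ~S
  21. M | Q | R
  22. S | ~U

Case M = True:
  (C | ~M) forces C = True.
  Clause (~C | ~M) is falsified — contradiction.
Case M = False:
  (Q) forces Q = True.
  (~C | M) forces C = False.
  Clause (C | M) is falsified — contradiction.
Both cases fail, so the formula is unsatisfiable.

Unsatisfiable — no assignment works.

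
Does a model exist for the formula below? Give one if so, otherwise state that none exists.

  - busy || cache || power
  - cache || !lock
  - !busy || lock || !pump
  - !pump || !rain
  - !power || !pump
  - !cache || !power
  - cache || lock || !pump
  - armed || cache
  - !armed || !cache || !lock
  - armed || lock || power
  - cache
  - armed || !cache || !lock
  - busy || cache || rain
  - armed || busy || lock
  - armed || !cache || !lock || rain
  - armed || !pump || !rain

pump=F, cache=T, busy=T, lock=F, power=F, rain=F, armed=T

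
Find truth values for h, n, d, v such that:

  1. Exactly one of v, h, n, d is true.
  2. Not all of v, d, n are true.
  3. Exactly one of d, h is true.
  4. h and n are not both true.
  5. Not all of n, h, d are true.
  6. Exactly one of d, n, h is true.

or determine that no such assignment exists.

h=F, n=F, d=T, v=F

  (1) {v, h, n, d}: 1 true — exactly one ✓
  (2) {v, d, n}: 1/3 true — not all ✓
  (3) {d, h}: 1 true — exactly one ✓
  (4) h=F, n=F — not both ✓
  (5) {n, h, d}: 1/3 true — not all ✓
  (6) {d, n, h}: 1 true — exactly one ✓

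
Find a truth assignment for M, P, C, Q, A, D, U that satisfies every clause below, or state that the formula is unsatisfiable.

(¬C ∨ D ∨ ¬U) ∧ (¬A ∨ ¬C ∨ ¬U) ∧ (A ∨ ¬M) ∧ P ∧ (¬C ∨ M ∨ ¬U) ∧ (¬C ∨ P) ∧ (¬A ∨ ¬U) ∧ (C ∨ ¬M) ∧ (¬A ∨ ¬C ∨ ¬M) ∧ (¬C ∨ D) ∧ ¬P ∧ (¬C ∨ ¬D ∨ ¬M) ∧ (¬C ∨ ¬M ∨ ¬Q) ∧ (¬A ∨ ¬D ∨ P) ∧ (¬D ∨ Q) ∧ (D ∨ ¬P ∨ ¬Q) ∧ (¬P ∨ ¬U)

UNSATISFIABLE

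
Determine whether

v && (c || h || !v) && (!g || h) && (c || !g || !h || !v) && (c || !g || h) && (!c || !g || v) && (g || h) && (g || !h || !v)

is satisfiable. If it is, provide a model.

g: True; v: True; h: True; c: True

Unit clause (v) forces v = True.
Set g = True.
  then (!g || h) forces h = True.
  then (c || !g || !h || !v) forces c = True.
Check each clause:
  (v): v holds.
  (c || h || !v): c holds.
  (!g || h): h holds.
  (c || !g || !h || !v): c holds.
  (c || !g || h): c holds.
  (!c || !g || v): v holds.
  (g || h): g holds.
  (g || !h || !v): g holds.
All clauses satisfied.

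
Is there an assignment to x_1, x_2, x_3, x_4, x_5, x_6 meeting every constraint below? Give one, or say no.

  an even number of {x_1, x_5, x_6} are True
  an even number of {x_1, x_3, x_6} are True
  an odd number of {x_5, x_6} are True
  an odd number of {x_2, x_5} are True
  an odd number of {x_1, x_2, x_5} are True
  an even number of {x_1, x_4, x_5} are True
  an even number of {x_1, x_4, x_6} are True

Unsatisfiable

Adding constraints 1, 3, 4, 5 mod 2: every variable appears an even number of times on the left, so the left side is 0.
But the right sides sum to 1 (mod 2). 0 ≠ 1 — the system is inconsistent.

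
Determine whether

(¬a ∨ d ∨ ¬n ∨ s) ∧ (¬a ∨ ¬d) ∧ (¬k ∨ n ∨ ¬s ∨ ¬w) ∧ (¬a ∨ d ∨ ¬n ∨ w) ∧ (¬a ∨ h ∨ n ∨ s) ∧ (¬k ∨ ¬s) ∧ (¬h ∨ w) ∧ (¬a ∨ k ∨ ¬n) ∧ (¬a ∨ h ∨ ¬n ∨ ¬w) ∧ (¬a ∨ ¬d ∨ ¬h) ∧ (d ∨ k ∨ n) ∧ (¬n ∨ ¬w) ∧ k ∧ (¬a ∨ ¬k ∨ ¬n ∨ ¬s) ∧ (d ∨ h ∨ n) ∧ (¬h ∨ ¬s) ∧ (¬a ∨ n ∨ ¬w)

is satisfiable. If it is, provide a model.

w = True, k = True, s = False, h = True, d = False, n = False, a = False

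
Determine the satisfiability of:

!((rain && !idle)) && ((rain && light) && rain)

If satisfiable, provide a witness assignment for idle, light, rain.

idle: True, light: True, rain: True

  !((rain && !idle)) = True
    rain && !idle = False
      !idle = False
  (rain && light) && rain = True
    rain && light = True
Both conjuncts True, so the formula holds.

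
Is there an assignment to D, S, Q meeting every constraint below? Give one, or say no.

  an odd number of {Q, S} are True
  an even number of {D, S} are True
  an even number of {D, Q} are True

Adding constraints 1, 2, 3 mod 2: every variable appears an even number of times on the left, so the left side is 0.
But the right sides sum to 1 (mod 2). 0 ≠ 1 — the system is inconsistent.

Unsatisfiable — no assignment works.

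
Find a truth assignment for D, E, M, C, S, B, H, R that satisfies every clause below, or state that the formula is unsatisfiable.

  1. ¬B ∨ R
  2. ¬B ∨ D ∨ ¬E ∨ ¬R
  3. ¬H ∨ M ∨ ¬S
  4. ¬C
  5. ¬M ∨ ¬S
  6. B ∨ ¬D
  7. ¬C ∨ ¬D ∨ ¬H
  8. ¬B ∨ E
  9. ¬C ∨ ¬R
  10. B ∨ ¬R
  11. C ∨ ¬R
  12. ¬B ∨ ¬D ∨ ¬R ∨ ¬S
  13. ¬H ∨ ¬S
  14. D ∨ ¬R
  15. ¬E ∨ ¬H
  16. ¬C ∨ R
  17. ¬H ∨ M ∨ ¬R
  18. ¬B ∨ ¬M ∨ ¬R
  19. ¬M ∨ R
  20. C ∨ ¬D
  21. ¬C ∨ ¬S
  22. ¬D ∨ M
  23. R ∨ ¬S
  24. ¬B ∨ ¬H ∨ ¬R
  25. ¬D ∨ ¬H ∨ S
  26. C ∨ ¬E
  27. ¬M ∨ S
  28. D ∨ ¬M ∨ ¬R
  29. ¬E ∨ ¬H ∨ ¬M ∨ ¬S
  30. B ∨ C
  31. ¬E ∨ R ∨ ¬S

UNSATISFIABLE

Case C = True:
  Clause (¬C) is falsified — contradiction.
Case C = False:
  (C ∨ ¬R) forces R = False.
  (¬B ∨ R) forces B = False.
  Clause (B ∨ C) is falsified — contradiction.
Both cases fail, so the formula is unsatisfiable.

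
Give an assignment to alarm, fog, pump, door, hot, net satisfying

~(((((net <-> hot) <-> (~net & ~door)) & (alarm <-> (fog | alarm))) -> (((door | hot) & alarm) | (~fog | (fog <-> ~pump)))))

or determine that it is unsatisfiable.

alarm = True, fog = True, pump = True, door = False, hot = False, net = False

  ~(((((net <-> hot) <-> (~net & ~door)) & (alarm <-> (fog | alarm))) -> (((door | hot) & alarm) | (~fog | (fog <-> ~pump))))) = True
    (((net <-> hot) <-> (~net & ~door)) & (alarm <-> (fog | alarm))) -> (((door | hot) & alarm) | (~fog | (fog <-> ~pump))) = False
      ((net <-> hot) <-> (~net & ~door)) & (alarm <-> (fog | alarm)) = True
        (net <-> hot) <-> (~net & ~door) = True
          net <-> hot = True
          ~net & ~door = True
            ~net = True
            ~door = True
        alarm <-> (fog | alarm) = True
          fog | alarm = True
      ((door | hot) & alarm) | (~fog | (fog <-> ~pump)) = False
        (door | hot) & alarm = False
          door | hot = False
        ~fog | (fog <-> ~pump) = False
          ~fog = False
          fog <-> ~pump = False
            ~pump = False
The formula evaluates to True.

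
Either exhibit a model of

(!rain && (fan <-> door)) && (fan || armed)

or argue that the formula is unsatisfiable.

rain = False, fan = True, armed = False, door = True

  !rain && (fan <-> door) = True
    !rain = True
    fan <-> door = True
  fan || armed = True
Both conjuncts True, so the formula holds.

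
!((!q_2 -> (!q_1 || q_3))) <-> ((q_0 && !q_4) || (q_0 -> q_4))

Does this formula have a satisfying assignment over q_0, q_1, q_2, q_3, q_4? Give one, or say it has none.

q_0 = False, q_1 = True, q_2 = False, q_3 = False, q_4 = False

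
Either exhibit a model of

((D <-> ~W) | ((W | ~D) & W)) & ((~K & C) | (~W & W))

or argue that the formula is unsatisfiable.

D = True, C = True, K = False, W = True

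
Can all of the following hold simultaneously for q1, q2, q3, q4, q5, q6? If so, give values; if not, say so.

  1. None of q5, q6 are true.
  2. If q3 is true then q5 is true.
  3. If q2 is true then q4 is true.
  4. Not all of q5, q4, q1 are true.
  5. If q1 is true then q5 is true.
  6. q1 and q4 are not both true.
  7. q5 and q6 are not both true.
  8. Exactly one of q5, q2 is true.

q1=F, q2=T, q3=F, q4=T, q5=F, q6=F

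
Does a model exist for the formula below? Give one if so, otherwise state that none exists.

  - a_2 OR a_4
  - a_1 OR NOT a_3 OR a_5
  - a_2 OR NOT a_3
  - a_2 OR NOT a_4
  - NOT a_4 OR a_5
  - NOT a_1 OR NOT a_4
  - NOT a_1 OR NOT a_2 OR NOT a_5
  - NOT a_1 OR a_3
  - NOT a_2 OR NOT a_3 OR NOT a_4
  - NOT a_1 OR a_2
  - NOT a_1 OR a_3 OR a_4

a_1 = False, a_2 = True, a_3 = True, a_4 = False, a_5 = True

Set a_1 = False.
Try a_2 = False:
  (a_2 OR a_4) forces a_4 = True.
  clause (a_2 OR NOT a_4) is falsified — backtrack.
So a_2 = True.
Set a_3 = True.
  then (a_1 OR NOT a_3 OR a_5) forces a_5 = True.
  then (NOT a_2 OR NOT a_3 OR NOT a_4) forces a_4 = False.
All clauses satisfied.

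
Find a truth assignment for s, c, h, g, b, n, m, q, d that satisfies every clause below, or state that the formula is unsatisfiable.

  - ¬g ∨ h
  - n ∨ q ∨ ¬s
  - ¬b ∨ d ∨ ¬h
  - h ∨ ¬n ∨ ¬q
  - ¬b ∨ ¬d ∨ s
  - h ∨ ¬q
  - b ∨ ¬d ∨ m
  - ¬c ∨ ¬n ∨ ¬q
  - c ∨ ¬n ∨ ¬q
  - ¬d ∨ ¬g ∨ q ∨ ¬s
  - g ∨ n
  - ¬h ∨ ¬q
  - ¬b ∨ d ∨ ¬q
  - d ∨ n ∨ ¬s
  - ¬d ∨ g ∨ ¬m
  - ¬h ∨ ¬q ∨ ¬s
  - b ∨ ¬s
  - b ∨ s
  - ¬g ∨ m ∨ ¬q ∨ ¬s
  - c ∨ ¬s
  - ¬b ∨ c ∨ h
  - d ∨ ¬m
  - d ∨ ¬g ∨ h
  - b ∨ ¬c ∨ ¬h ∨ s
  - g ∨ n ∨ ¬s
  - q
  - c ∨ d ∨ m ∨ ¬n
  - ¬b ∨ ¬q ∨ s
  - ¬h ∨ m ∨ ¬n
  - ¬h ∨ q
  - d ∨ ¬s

Case q = True:
  (h ∨ ¬q) forces h = True.
  Clause (¬h ∨ ¬q) is falsified — contradiction.
Case q = False:
  Clause (q) is falsified — contradiction.
Both cases fail, so the formula is unsatisfiable.

Unsatisfiable — no assignment works.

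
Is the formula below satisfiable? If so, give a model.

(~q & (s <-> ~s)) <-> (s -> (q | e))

e = False; s = True; q = False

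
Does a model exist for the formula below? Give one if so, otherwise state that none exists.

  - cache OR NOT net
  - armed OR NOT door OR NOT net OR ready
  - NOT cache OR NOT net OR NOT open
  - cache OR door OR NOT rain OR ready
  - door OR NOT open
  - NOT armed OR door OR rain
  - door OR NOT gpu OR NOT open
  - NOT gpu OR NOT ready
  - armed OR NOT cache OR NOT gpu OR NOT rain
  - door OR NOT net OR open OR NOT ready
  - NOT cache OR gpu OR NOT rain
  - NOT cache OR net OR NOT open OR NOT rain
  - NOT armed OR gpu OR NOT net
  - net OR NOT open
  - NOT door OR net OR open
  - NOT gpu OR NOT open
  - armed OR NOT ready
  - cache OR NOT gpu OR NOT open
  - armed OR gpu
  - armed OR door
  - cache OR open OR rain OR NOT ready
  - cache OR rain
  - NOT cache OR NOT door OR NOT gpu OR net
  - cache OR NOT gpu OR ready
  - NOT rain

armed=T, net=T, ready=F, rain=F, open=F, gpu=T, cache=T, door=T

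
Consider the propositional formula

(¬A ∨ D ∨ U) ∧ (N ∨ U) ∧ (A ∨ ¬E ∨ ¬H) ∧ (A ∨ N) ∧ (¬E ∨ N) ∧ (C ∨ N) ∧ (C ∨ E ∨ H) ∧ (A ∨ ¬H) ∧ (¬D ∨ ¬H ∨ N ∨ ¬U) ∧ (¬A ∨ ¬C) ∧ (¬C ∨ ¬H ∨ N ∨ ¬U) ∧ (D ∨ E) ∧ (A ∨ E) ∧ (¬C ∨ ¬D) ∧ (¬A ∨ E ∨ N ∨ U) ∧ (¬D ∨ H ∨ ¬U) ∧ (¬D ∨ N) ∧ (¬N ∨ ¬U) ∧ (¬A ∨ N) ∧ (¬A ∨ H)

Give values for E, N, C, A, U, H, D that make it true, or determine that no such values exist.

Set E = True.
  then (¬E ∨ N) forces N = True.
  then (¬N ∨ ¬U) forces U = False.
Set C = False.
Set A = False.
  then (A ∨ ¬E ∨ ¬H) forces H = False.
Set D = False.
All clauses satisfied.

E = True, N = True, C = False, A = False, U = False, H = False, D = False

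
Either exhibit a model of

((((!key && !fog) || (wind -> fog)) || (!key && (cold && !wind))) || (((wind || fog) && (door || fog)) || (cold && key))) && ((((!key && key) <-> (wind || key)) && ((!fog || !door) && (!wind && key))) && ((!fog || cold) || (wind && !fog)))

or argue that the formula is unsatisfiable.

Case key = True: the conjunct (!key && key) <-> (wind || key) becomes (False && True) <-> (wind || True) = False.
Case key = False: the conjunct key is False.
Both cases fail — unsatisfiable.

UNSATISFIABLE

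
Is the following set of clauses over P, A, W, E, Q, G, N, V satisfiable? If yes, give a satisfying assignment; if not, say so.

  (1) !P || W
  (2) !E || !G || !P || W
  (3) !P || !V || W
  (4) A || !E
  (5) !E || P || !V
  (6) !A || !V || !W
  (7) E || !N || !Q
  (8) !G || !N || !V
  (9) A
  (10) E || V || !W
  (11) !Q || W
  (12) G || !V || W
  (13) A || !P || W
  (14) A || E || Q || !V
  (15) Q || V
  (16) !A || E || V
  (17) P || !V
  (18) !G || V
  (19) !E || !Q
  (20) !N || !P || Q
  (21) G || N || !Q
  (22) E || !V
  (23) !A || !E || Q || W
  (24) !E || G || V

Case E = True:
  (A || !E) forces A = True.
  (!E || !Q) forces Q = False.
  (Q || V) forces V = True.
  (!E || P || !V) forces P = True.
  (!P || W) forces W = True.
  Clause (!A || !V || !W) is falsified — contradiction.
Case E = False:
  (A) forces A = True.
  (!A || E || V) forces V = True.
  Clause (E || !V) is falsified — contradiction.
Both cases fail, so the formula is unsatisfiable.

UNSATISFIABLE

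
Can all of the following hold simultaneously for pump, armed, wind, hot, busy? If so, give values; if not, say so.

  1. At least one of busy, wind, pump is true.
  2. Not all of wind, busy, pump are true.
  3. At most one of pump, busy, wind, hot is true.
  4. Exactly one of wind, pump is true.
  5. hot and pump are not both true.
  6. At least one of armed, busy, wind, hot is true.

pump=F, armed=F, wind=T, hot=F, busy=F

  (1) {busy, wind, pump}: 1 true — at least one ✓
  (2) {wind, busy, pump}: 1/3 true — not all ✓
  (3) {pump, busy, wind, hot}: 1 true — at most one ✓
  (4) {wind, pump}: 1 true — exactly one ✓
  (5) hot=F, pump=F — not both ✓
  (6) {armed, busy, wind, hot}: 1 true — at least one ✓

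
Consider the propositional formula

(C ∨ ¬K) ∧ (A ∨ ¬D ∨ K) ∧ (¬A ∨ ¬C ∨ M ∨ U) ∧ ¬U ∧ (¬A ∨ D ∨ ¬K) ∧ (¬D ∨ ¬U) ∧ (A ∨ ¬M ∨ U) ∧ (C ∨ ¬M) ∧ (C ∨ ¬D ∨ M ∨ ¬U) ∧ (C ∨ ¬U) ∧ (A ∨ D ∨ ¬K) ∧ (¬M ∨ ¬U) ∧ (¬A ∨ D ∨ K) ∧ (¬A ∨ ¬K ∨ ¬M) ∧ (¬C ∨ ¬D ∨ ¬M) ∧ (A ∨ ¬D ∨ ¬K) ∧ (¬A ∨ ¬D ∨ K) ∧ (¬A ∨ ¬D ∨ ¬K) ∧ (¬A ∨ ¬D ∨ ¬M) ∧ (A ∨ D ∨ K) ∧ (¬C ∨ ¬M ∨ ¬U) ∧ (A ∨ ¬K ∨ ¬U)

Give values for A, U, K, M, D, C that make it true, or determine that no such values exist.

No satisfying assignment exists.

Case D = True:
  (¬U) forces U = False.
  If A = True:
    (¬A ∨ ¬D ∨ K) forces K = True.
    clause (¬A ∨ ¬D ∨ ¬K) is falsified.
  If A = False:
    (A ∨ ¬D ∨ K) forces K = True.
    clause (A ∨ ¬D ∨ ¬K) is falsified.
  Every sub-case reaches a contradiction.
Case D = False:
  (¬U) forces U = False.
  If A = True:
    (¬A ∨ D ∨ ¬K) forces K = False.
    clause (¬A ∨ D ∨ K) is falsified.
  If A = False:
    (A ∨ ¬M ∨ U) forces M = False.
    (A ∨ D ∨ ¬K) forces K = False.
    clause (A ∨ D ∨ K) is falsified.
  Every sub-case reaches a contradiction.
Both cases fail, so the formula is unsatisfiable.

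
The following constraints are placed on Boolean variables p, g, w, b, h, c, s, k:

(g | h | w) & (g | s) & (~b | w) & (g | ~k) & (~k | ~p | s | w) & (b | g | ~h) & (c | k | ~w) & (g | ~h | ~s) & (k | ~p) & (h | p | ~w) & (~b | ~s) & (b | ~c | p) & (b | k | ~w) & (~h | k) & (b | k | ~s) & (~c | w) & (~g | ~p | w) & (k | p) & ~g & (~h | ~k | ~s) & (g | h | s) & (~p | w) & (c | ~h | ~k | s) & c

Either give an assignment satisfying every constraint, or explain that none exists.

UNSATISFIABLE

Case k = True:
  (g | ~k) forces g = True.
  Clause (~g) is falsified — contradiction.
Case k = False:
  (k | ~p) forces p = False.
  Clause (k | p) is falsified — contradiction.
Both cases fail, so the formula is unsatisfiable.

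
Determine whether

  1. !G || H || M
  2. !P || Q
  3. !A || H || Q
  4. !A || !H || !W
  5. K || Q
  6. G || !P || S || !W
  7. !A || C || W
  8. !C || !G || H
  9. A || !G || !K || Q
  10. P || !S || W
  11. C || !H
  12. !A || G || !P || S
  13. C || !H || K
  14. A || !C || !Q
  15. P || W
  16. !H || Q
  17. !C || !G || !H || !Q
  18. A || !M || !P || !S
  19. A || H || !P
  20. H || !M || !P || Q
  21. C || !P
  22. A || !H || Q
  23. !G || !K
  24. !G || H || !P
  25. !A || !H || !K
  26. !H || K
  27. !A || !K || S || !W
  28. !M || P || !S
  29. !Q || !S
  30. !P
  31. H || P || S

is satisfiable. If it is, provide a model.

H: False, P: False, S: True, M: False, C: True, G: False, Q: False, A: False, W: True, K: True

Unit clause (!P) forces P = False.
In (P || W) only W is left, so W = True.
Try H = True:
  (!A || !H || !W) forces A = False.
  (C || !H) forces C = True.
  (A || !C || !Q) forces Q = False.
  clause (!H || Q) is falsified — backtrack.
So H = False.
  then (H || P || S) forces S = True.
  then (!M || P || !S) forces M = False.
  then (!Q || !S) forces Q = False.
  then (!G || H || M) forces G = False.
  then (!A || H || Q) forces A = False.
  then (K || Q) forces K = True.
Set C = True.
All clauses satisfied.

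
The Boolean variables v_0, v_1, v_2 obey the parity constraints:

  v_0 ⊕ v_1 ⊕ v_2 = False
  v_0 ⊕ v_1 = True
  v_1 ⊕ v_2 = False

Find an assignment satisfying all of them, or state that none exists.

v_0 = False, v_1 = True, v_2 = True

v_0 ⊕ v_1 ⊕ v_2 = F ⊕ T ⊕ T = False ✓
v_0 ⊕ v_1 = F ⊕ T = True ✓
v_1 ⊕ v_2 = T ⊕ T = False ✓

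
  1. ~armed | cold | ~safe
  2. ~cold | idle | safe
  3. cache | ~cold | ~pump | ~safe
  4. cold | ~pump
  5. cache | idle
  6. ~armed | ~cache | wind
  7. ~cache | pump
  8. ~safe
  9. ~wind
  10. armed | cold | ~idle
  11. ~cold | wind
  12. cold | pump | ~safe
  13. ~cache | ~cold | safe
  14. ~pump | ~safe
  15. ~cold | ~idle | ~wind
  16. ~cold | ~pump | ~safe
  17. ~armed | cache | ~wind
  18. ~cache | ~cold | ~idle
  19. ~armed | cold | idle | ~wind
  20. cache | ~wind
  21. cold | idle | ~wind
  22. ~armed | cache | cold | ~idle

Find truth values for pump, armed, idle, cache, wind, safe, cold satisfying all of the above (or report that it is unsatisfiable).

Case wind = True:
  Clause (~wind) is falsified — contradiction.
Case wind = False:
  (~safe) forces safe = False.
  (~cold | wind) forces cold = False.
  (cold | ~pump) forces pump = False.
  (~cache | pump) forces cache = False.
  (cache | idle) forces idle = True.
  (armed | cold | ~idle) forces armed = True.
  Clause (~armed | cache | cold | ~idle) is falsified — contradiction.
Both cases fail, so the formula is unsatisfiable.

No satisfying assignment exists.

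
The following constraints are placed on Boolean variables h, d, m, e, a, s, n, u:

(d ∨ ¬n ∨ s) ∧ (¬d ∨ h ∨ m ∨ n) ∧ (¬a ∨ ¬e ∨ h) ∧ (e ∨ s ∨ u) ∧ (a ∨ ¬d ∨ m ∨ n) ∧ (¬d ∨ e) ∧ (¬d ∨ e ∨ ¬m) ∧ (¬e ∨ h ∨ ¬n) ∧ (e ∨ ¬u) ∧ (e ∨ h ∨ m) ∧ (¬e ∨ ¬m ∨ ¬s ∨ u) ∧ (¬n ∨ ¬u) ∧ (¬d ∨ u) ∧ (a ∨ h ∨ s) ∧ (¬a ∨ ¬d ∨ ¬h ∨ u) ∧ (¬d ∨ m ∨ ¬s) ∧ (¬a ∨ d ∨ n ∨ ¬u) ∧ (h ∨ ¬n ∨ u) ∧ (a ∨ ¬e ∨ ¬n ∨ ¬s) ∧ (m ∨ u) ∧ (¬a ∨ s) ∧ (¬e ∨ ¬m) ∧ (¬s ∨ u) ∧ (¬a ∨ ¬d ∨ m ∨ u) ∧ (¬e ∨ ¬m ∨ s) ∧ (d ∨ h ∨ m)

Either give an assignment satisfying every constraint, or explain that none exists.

Set h = True.
Set d = False.
Set m = False.
  then (m ∨ u) forces u = True.
  then (e ∨ ¬u) forces e = True.
  then (¬n ∨ ¬u) forces n = False.
  then (¬a ∨ d ∨ n ∨ ¬u) forces a = False.
Set s = True.
All clauses satisfied.

h = True, d = False, m = False, e = True, a = False, s = True, n = False, u = True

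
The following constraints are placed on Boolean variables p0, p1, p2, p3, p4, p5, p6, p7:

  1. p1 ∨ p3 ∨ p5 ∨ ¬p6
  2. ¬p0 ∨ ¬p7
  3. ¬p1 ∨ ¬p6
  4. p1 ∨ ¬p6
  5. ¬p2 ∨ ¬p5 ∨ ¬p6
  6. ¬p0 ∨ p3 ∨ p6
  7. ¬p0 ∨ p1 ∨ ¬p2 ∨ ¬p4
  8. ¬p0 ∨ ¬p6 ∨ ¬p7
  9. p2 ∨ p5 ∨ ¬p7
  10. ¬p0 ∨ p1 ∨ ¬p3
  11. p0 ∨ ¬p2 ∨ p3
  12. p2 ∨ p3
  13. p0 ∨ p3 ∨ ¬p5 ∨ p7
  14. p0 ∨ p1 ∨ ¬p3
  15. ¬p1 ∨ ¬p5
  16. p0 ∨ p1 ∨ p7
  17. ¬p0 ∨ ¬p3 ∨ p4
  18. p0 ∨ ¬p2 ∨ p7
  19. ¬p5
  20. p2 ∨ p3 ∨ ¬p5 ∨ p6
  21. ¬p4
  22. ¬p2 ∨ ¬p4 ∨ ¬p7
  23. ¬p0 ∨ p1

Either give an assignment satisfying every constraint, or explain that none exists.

Unit clause (¬p5) forces p5 = False.
Unit clause (¬p4) forces p4 = False.
Try p0 = True:
  (¬p0 ∨ ¬p7) forces p7 = False.
  (¬p0 ∨ ¬p3 ∨ p4) forces p3 = False.
  (¬p0 ∨ p3 ∨ p6) forces p6 = True.
  (p1 ∨ p3 ∨ p5 ∨ ¬p6) forces p1 = True.
  clause (¬p1 ∨ ¬p6) is falsified — backtrack.
So p0 = False.
Set p1 = True.
  then (¬p1 ∨ ¬p6) forces p6 = False.
Set p2 = True.
  then (p0 ∨ ¬p2 ∨ p3) forces p3 = True.
  then (p0 ∨ ¬p2 ∨ p7) forces p7 = True.
All clauses satisfied.

p0 = False, p1 = True, p2 = True, p3 = True, p4 = False, p5 = False, p6 = False, p7 = True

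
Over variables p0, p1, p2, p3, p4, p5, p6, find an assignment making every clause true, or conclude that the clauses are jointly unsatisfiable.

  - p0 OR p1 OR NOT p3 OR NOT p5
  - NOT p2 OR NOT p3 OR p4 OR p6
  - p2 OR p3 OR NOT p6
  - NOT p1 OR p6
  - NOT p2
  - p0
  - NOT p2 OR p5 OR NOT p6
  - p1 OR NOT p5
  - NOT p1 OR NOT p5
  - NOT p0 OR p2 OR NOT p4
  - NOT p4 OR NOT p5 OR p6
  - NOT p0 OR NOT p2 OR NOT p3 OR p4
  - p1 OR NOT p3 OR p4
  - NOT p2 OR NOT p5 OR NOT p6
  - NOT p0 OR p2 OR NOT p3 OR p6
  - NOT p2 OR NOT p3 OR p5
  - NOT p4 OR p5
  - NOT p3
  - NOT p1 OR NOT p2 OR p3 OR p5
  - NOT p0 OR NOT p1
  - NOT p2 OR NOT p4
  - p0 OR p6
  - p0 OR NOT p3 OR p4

p0 = True, p1 = False, p2 = False, p3 = False, p4 = False, p5 = False, p6 = False

Unit clause (NOT p2) forces p2 = False.
Unit clause (p0) forces p0 = True.
In (NOT p0 OR p2 OR NOT p4) only NOT p4 is left, so p4 = False.
Unit clause (NOT p3) forces p3 = False.
In (NOT p0 OR NOT p1) only NOT p1 is left, so p1 = False.
In (p2 OR p3 OR NOT p6) only NOT p6 is left, so p6 = False.
In (p1 OR NOT p5) only NOT p5 is left, so p5 = False.
All clauses satisfied.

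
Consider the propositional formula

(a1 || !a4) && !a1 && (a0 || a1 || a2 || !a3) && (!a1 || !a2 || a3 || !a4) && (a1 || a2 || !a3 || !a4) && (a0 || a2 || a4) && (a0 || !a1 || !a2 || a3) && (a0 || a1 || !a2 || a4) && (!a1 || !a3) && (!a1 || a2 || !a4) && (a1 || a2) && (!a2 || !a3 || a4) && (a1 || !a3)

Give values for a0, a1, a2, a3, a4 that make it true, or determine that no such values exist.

a0: True; a1: False; a2: True; a3: False; a4: False

Unit clause (!a1) forces a1 = False.
In (a1 || a2) only a2 is left, so a2 = True.
In (a1 || !a3) only !a3 is left, so a3 = False.
In (a1 || !a4) only !a4 is left, so a4 = False.
In (a0 || a1 || !a2 || a4) only a0 is left, so a0 = True.
All clauses satisfied.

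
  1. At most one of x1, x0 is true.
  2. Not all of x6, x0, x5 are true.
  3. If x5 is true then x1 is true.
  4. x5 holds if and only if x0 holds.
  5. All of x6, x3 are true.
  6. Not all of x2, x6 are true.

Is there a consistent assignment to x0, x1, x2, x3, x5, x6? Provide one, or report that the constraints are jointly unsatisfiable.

x0 = False; x1 = True; x2 = False; x3 = True; x5 = False; x6 = True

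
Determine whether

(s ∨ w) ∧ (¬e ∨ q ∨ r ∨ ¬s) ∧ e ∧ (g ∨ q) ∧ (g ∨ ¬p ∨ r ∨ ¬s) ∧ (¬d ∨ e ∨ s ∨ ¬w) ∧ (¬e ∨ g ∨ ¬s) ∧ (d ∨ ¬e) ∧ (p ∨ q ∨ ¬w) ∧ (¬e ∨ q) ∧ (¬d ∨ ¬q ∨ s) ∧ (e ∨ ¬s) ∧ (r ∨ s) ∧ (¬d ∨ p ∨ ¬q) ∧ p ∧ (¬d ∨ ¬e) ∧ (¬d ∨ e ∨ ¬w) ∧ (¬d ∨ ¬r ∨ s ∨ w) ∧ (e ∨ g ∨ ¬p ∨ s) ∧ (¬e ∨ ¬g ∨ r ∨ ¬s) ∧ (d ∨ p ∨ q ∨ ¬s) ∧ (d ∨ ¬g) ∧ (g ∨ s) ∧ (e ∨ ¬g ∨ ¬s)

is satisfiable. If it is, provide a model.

Case e = True:
  (d ∨ ¬e) forces d = True.
  Clause (¬d ∨ ¬e) is falsified — contradiction.
Case e = False:
  Clause (e) is falsified — contradiction.
Both cases fail, so the formula is unsatisfiable.

The formula is unsatisfiable.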